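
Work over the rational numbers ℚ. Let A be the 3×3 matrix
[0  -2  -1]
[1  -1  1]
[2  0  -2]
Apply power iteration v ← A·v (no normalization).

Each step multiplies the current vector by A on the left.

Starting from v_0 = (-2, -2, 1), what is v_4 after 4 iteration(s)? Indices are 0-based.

v_4 = (-24, -64, 36)

v_0 = (-2, -2, 1).
v_1 = A·v_0 = (3, 1, -6).
v_2 = A·v_1 = (4, -4, 18).
v_3 = A·v_2 = (-10, 26, -28).
v_4 = A·v_3 = (-24, -64, 36).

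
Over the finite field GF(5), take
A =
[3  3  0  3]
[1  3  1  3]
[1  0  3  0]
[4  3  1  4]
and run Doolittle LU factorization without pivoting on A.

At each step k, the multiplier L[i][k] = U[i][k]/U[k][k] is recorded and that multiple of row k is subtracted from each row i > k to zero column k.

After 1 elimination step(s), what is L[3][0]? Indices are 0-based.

k=0: U[0][0]=3
  eliminate (1,0): mult=2, new row 1: (0, 2, 1, 2); set L[1][0]=2
  eliminate (2,0): mult=2, new row 2: (0, 4, 3, 4); set L[2][0]=2
  eliminate (3,0): mult=3, new row 3: (0, 4, 1, 0); set L[3][0]=3

L[3][0] = 3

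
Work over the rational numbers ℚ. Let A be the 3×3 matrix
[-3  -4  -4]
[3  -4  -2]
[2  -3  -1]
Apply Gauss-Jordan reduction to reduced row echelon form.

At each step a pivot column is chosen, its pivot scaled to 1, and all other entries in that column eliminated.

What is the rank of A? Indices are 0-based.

[1] R0 /= -3  ⇒  (1, 4/3, 4/3)
     R1 -= 3·R0  ⇒  (0, -8, -6)
     R2 -= 2·R0  ⇒  (0, -17/3, -11/3)
[2] R1 /= -8  ⇒  (0, 1, 3/4)
     R0 -= 4/3·R1  ⇒  (1, 0, 1/3)
     R2 -= -17/3·R1  ⇒  (0, 0, 7/12)
[3] R2 /= 7/12  ⇒  (0, 0, 1)
     R0 -= 1/3·R2  ⇒  (1, 0, 0)
     R1 -= 3/4·R2  ⇒  (0, 1, 0)

rank = 3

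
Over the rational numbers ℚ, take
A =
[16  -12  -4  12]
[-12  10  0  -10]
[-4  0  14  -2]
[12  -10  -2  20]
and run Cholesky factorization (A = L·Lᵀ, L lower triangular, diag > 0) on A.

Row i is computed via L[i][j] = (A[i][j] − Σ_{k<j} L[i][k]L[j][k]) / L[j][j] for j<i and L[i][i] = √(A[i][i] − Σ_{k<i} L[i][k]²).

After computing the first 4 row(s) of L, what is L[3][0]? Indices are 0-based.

L[3][0] = 3

Step 1: L[0][0] = √(16) = 4.
  L[1][0] = (-12) / L[0][0] = -3.
Step 2: L[1][1] = √(1) = 1.
  L[2][0] = (-4) / L[0][0] = -1.
  L[2][1] = (-3) / L[1][1] = -3.
Step 3: L[2][2] = √(4) = 2.
  L[3][0] = (12) / L[0][0] = 3.
  L[3][1] = (-1) / L[1][1] = -1.
  L[3][2] = (-2) / L[2][2] = -1.
Step 4: L[3][3] = √(9) = 3.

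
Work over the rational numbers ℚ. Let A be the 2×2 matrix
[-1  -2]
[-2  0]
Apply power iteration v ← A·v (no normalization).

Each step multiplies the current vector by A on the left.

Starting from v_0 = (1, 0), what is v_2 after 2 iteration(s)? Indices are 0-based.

v_2 = (5, 2)

v_0 = (1, 0).
v_1 = A·v_0 = (-1, -2).
v_2 = A·v_1 = (5, 2).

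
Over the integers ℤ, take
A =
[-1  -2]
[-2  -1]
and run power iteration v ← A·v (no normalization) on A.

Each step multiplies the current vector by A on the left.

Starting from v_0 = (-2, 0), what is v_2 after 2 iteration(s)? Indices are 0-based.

v_0 = (-2, 0).
v_1 = A·v_0 = (2, 4).
v_2 = A·v_1 = (-10, -8).

v_2 = (-10, -8)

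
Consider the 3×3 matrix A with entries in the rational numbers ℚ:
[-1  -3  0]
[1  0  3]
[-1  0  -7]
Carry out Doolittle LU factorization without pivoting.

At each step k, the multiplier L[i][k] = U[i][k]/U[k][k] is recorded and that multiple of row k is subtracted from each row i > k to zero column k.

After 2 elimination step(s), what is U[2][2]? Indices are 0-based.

[col 0] pivot -1
  R1 -= -1*R0 → (0, -3, 3)  (L[1][0] := -1)
  R2 -= 1*R0 → (0, 3, -7)  (L[2][0] := 1)
[col 1] pivot -3
  R2 -= -1*R1 → (0, 0, -4)  (L[2][1] := -1)

U[2][2] = -4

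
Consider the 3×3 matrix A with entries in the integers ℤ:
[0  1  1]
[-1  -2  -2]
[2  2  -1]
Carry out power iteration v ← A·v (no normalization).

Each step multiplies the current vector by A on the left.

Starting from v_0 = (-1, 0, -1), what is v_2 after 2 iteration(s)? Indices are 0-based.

v_2 = (2, -3, 5)

v_0 = (-1, 0, -1).
v_1 = A·v_0 = (-1, 3, -1).
v_2 = A·v_1 = (2, -3, 5).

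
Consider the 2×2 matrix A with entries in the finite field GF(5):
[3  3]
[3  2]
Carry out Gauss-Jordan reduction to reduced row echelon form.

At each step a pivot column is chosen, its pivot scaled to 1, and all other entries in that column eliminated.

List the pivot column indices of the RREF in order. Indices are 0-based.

pivot columns: 0, 1

pivot(0,0)=3: scale R0 → (1, 1)
  clear (1,0): R1 −= (3)R0 → (0, 4)
pivot(1,1)=4: scale R1 → (0, 1)
  clear (0,1): R0 −= (1)R1 → (1, 0)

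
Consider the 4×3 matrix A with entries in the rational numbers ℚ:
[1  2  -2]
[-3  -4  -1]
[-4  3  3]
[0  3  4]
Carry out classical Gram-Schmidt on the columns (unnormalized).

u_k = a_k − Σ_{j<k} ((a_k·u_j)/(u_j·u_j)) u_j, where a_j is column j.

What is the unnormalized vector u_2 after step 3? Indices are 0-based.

u_2 = (-661/246, -23/246, -74/123, 93/41)

Step 1: u_0 = a_0 = (1, -3, -4, 0).
Step 2: u_1 = a_1 − (1/13)·u_0 = (25/13, -49/13, 43/13, 3).
Step 3: u_2 = a_2 − (-11/26)·u_0 − (71/123)·u_1 = (-661/246, -23/246, -74/123, 93/41).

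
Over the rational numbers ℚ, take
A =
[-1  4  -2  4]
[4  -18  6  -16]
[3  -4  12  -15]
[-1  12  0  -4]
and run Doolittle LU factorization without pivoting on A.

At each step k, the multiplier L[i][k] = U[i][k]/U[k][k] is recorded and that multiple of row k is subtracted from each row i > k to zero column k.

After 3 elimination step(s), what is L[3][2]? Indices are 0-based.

L[3][2] = 3

Step 1: pivot at (0,0) is -1.
  row1 ← row1 − (-4)·row0  ⇒  L[1][0]=-4, U row1=(0, -2, -2, 0)
  row2 ← row2 − (-3)·row0  ⇒  L[2][0]=-3, U row2=(0, 8, 6, -3)
  row3 ← row3 − (1)·row0  ⇒  L[3][0]=1, U row3=(0, 8, 2, -8)
Step 2: pivot at (1,1) is -2.
  row2 ← row2 − (-4)·row1  ⇒  L[2][1]=-4, U row2=(0, 0, -2, -3)
  row3 ← row3 − (-4)·row1  ⇒  L[3][1]=-4, U row3=(0, 0, -6, -8)
Step 3: pivot at (2,2) is -2.
  row3 ← row3 − (3)·row2  ⇒  L[3][2]=3, U row3=(0, 0, 0, 1)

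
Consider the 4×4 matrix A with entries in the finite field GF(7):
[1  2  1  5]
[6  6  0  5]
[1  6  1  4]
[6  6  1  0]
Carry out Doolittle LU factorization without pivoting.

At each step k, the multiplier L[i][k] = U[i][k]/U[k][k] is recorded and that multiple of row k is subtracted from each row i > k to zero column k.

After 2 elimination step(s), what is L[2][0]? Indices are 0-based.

L[2][0] = 1

[col 0] pivot 1
  R1 -= 6*R0 → (0, 1, 1, 3)  (L[1][0] := 6)
  R2 -= 1*R0 → (0, 4, 0, 6)  (L[2][0] := 1)
  R3 -= 6*R0 → (0, 1, 2, 5)  (L[3][0] := 6)
[col 1] pivot 1
  R2 -= 4*R1 → (0, 0, 3, 1)  (L[2][1] := 4)
  R3 -= 1*R1 → (0, 0, 1, 2)  (L[3][1] := 1)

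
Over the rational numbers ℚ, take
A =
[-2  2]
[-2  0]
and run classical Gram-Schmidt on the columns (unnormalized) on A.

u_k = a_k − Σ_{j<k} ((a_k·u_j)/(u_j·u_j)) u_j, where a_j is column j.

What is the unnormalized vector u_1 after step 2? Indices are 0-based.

Step 1: u_0 = a_0 = (-2, -2).
Step 2: u_1 = a_1 − (-1/2)·u_0 = (1, -1).

u_1 = (1, -1)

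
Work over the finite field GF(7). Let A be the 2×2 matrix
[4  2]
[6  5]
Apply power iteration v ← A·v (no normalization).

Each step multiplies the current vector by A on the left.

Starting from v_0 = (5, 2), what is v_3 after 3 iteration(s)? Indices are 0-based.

v_0 = (5, 2).
v_1 = A·v_0 = (3, 5).
v_2 = A·v_1 = (1, 1).
v_3 = A·v_2 = (6, 4).

v_3 = (6, 4)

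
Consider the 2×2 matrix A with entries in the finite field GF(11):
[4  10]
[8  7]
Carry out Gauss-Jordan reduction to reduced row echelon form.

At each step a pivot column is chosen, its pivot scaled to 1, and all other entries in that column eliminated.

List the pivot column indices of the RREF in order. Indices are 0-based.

pivot columns: 0, 1

pivot(0,0)=4: scale R0 → (1, 8)
  clear (1,0): R1 −= (8)R0 → (0, 9)
pivot(1,1)=9: scale R1 → (0, 1)
  clear (0,1): R0 −= (8)R1 → (1, 0)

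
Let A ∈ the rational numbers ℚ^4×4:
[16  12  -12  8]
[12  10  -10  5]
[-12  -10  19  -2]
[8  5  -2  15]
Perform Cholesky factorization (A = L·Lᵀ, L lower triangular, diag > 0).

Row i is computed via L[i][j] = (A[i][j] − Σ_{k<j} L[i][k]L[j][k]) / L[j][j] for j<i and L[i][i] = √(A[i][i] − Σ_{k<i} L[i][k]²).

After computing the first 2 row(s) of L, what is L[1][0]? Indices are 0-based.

Step 1: L[0][0] = √(16) = 4.
  L[1][0] = (12) / L[0][0] = 3.
Step 2: L[1][1] = √(1) = 1.

L[1][0] = 3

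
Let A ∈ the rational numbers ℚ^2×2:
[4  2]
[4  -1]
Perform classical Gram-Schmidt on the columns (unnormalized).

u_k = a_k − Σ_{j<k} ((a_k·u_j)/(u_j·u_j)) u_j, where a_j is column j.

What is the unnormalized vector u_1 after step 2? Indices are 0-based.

u_1 = (3/2, -3/2)

Step 1: u_0 = a_0 = (4, 4).
Step 2: u_1 = a_1 − (1/8)·u_0 = (3/2, -3/2).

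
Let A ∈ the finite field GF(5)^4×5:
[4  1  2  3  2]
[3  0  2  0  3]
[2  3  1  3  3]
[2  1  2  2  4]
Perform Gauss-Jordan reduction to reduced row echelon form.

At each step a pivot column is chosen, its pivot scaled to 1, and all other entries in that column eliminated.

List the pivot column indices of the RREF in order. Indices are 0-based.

step 1: normalize row 0 (÷4) = (1, 4, 3, 2, 3)
  row 1: subtract 3×row0 = (0, 3, 3, 4, 4)
  row 2: subtract 2×row0 = (0, 0, 0, 4, 2)
  row 3: subtract 2×row0 = (0, 3, 1, 3, 3)
step 2: normalize row 1 (÷3) = (0, 1, 1, 3, 3)
  row 0: subtract 4×row1 = (1, 0, 4, 0, 1)
  row 3: subtract 3×row1 = (0, 0, 3, 4, 4)
step 3: exchange rows 2,3
step 3: normalize row 2 (÷3) = (0, 0, 1, 3, 3)
  row 0: subtract 4×row2 = (1, 0, 0, 3, 4)
  row 1: subtract 1×row2 = (0, 1, 0, 0, 0)
step 4: normalize row 3 (÷4) = (0, 0, 0, 1, 3)
  row 0: subtract 3×row3 = (1, 0, 0, 0, 0)
  row 2: subtract 3×row3 = (0, 0, 1, 0, 4)

pivot columns: 0, 1, 2, 3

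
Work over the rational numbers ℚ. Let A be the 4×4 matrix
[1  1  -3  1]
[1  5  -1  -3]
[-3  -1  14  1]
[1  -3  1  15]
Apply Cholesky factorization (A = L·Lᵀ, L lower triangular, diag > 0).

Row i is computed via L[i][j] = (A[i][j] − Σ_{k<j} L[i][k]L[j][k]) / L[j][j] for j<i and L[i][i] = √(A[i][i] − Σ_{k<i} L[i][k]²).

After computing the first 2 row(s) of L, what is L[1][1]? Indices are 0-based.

L[1][1] = 2

Step 1: L[0][0] = √(1) = 1.
  L[1][0] = (1) / L[0][0] = 1.
Step 2: L[1][1] = √(4) = 2.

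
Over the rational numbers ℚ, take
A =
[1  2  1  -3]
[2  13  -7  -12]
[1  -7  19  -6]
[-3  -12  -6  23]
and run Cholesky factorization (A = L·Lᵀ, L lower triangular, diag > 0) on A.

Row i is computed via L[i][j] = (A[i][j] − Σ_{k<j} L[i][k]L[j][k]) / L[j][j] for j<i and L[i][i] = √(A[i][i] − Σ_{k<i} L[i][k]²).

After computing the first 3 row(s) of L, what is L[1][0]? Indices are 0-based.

Step 1: L[0][0] = √(1) = 1.
  L[1][0] = (2) / L[0][0] = 2.
Step 2: L[1][1] = √(9) = 3.
  L[2][0] = (1) / L[0][0] = 1.
  L[2][1] = (-9) / L[1][1] = -3.
Step 3: L[2][2] = √(9) = 3.

L[1][0] = 2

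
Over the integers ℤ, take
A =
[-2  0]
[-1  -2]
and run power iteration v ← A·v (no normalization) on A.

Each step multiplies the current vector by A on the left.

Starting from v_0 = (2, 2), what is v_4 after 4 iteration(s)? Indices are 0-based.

v_4 = (32, 96)

v_0 = (2, 2).
v_1 = A·v_0 = (-4, -6).
v_2 = A·v_1 = (8, 16).
v_3 = A·v_2 = (-16, -40).
v_4 = A·v_3 = (32, 96).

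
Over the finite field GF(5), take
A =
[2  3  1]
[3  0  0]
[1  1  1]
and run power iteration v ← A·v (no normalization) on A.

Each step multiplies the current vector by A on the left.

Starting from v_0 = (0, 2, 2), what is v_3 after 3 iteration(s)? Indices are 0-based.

v_0 = (0, 2, 2).
v_1 = A·v_0 = (3, 0, 4).
v_2 = A·v_1 = (0, 4, 2).
v_3 = A·v_2 = (4, 0, 1).

v_3 = (4, 0, 1)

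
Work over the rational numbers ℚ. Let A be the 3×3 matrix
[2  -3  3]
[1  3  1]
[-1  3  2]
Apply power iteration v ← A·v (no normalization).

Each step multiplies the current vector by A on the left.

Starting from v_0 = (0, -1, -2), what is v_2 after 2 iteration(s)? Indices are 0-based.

v_0 = (0, -1, -2).
v_1 = A·v_0 = (-3, -5, -7).
v_2 = A·v_1 = (-12, -25, -26).

v_2 = (-12, -25, -26)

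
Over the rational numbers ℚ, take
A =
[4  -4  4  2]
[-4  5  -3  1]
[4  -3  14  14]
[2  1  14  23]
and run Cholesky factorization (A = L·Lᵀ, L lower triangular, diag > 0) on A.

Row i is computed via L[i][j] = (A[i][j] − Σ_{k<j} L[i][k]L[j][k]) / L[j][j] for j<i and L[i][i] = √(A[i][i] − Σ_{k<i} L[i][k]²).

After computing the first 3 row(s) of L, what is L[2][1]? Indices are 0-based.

L[2][1] = 1

Step 1: L[0][0] = √(4) = 2.
  L[1][0] = (-4) / L[0][0] = -2.
Step 2: L[1][1] = √(1) = 1.
  L[2][0] = (4) / L[0][0] = 2.
  L[2][1] = (1) / L[1][1] = 1.
Step 3: L[2][2] = √(9) = 3.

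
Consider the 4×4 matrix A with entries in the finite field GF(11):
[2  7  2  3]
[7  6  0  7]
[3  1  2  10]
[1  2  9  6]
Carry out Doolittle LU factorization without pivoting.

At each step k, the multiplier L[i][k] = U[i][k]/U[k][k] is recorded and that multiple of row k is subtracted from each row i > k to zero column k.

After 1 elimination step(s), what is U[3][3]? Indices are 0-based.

[col 0] pivot 2
  R1 -= 9*R0 → (0, 9, 4, 2)  (L[1][0] := 9)
  R2 -= 7*R0 → (0, 7, 10, 0)  (L[2][0] := 7)
  R3 -= 6*R0 → (0, 4, 8, 10)  (L[3][0] := 6)

U[3][3] = 10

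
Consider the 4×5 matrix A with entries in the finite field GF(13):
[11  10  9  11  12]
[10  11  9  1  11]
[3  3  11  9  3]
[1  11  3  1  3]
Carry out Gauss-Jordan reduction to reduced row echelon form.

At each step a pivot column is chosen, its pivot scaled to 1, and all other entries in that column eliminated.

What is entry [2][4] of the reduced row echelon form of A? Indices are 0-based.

step 1: normalize row 0 (÷11) = (1, 8, 2, 1, 7)
  row 1: subtract 10×row0 = (0, 9, 2, 4, 6)
  row 2: subtract 3×row0 = (0, 5, 5, 6, 8)
  row 3: subtract 1×row0 = (0, 3, 1, 0, 9)
step 2: normalize row 1 (÷9) = (0, 1, 6, 12, 5)
  row 0: subtract 8×row1 = (1, 0, 6, 9, 6)
  row 2: subtract 5×row1 = (0, 0, 1, 11, 9)
  row 3: subtract 3×row1 = (0, 0, 9, 3, 7)
step 3: normalize row 2 (÷1) = (0, 0, 1, 11, 9)
  row 0: subtract 6×row2 = (1, 0, 0, 8, 4)
  row 1: subtract 6×row2 = (0, 1, 0, 11, 3)
  row 3: subtract 9×row2 = (0, 0, 0, 8, 4)
step 4: normalize row 3 (÷8) = (0, 0, 0, 1, 7)
  row 0: subtract 8×row3 = (1, 0, 0, 0, 0)
  row 1: subtract 11×row3 = (0, 1, 0, 0, 4)
  row 2: subtract 11×row3 = (0, 0, 1, 0, 10)

M[2][4] = 10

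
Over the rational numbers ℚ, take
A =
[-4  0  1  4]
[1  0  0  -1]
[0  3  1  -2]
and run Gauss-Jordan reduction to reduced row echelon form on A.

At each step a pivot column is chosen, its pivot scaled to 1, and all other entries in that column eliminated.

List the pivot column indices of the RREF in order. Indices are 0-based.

pivot columns: 0, 1, 2

step 1: normalize row 0 (÷-4) = (1, 0, -1/4, -1)
  row 1: subtract 1×row0 = (0, 0, 1/4, 0)
step 2: exchange rows 1,2
step 2: normalize row 1 (÷3) = (0, 1, 1/3, -2/3)
step 3: normalize row 2 (÷1/4) = (0, 0, 1, 0)
  row 0: subtract -1/4×row2 = (1, 0, 0, -1)
  row 1: subtract 1/3×row2 = (0, 1, 0, -2/3)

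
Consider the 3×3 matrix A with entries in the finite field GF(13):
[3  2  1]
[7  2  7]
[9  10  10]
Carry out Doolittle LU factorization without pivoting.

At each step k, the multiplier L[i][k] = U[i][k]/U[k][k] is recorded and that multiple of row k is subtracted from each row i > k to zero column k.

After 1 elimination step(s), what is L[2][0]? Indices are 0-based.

L[2][0] = 3

Step 1: pivot at (0,0) is 3.
  row1 ← row1 − (11)·row0  ⇒  L[1][0]=11, U row1=(0, 6, 9)
  row2 ← row2 − (3)·row0  ⇒  L[2][0]=3, U row2=(0, 4, 7)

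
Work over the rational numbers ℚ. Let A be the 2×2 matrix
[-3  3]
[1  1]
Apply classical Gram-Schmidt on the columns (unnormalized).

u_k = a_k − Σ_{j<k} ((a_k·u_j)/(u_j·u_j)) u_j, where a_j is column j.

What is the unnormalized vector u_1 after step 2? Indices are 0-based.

u_1 = (3/5, 9/5)

Step 1: u_0 = a_0 = (-3, 1).
Step 2: u_1 = a_1 − (-4/5)·u_0 = (3/5, 9/5).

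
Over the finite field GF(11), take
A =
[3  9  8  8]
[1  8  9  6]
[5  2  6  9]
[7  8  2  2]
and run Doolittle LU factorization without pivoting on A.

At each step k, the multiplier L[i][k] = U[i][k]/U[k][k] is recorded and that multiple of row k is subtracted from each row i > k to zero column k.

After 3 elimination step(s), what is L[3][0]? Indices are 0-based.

L[3][0] = 6

[col 0] pivot 3
  R1 -= 4*R0 → (0, 5, 10, 7)  (L[1][0] := 4)
  R2 -= 9*R0 → (0, 9, 0, 3)  (L[2][0] := 9)
  R3 -= 6*R0 → (0, 9, 9, 9)  (L[3][0] := 6)
[col 1] pivot 5
  R2 -= 4*R1 → (0, 0, 4, 8)  (L[2][1] := 4)
  R3 -= 4*R1 → (0, 0, 2, 3)  (L[3][1] := 4)
[col 2] pivot 4
  R3 -= 6*R2 → (0, 0, 0, 10)  (L[3][2] := 6)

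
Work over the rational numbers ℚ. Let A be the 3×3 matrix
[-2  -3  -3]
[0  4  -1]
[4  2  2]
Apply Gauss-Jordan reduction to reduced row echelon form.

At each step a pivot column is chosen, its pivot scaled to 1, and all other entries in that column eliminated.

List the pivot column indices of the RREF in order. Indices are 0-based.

step 1: normalize row 0 (÷-2) = (1, 3/2, 3/2)
  row 2: subtract 4×row0 = (0, -4, -4)
step 2: normalize row 1 (÷4) = (0, 1, -1/4)
  row 0: subtract 3/2×row1 = (1, 0, 15/8)
  row 2: subtract -4×row1 = (0, 0, -5)
step 3: normalize row 2 (÷-5) = (0, 0, 1)
  row 0: subtract 15/8×row2 = (1, 0, 0)
  row 1: subtract -1/4×row2 = (0, 1, 0)

pivot columns: 0, 1, 2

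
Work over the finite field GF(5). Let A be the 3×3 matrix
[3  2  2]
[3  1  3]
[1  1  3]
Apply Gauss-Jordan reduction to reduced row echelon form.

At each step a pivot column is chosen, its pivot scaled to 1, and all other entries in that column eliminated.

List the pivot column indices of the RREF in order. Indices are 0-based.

pivot(0,0)=3: scale R0 → (1, 4, 4)
  clear (1,0): R1 −= (3)R0 → (0, 4, 1)
  clear (2,0): R2 −= (1)R0 → (0, 2, 4)
pivot(1,1)=4: scale R1 → (0, 1, 4)
  clear (0,1): R0 −= (4)R1 → (1, 0, 3)
  clear (2,1): R2 −= (2)R1 → (0, 0, 1)
pivot(2,2)=1: scale R2 → (0, 0, 1)
  clear (0,2): R0 −= (3)R2 → (1, 0, 0)
  clear (1,2): R1 −= (4)R2 → (0, 1, 0)

pivot columns: 0, 1, 2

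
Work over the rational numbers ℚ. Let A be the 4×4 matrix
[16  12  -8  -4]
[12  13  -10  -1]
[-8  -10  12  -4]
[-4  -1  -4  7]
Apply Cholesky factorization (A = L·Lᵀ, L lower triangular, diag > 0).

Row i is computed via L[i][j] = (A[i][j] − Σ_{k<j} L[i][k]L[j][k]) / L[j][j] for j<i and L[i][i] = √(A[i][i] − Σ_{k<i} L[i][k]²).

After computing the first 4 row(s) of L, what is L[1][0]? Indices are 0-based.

Step 1: L[0][0] = √(16) = 4.
  L[1][0] = (12) / L[0][0] = 3.
Step 2: L[1][1] = √(4) = 2.
  L[2][0] = (-8) / L[0][0] = -2.
  L[2][1] = (-4) / L[1][1] = -2.
Step 3: L[2][2] = √(4) = 2.
  L[3][0] = (-4) / L[0][0] = -1.
  L[3][1] = (2) / L[1][1] = 1.
  L[3][2] = (-4) / L[2][2] = -2.
Step 4: L[3][3] = √(1) = 1.

L[1][0] = 3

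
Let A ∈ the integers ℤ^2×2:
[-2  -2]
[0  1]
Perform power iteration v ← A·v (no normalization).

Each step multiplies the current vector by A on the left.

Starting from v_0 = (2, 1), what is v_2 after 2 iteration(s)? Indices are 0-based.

v_2 = (10, 1)

v_0 = (2, 1).
v_1 = A·v_0 = (-6, 1).
v_2 = A·v_1 = (10, 1).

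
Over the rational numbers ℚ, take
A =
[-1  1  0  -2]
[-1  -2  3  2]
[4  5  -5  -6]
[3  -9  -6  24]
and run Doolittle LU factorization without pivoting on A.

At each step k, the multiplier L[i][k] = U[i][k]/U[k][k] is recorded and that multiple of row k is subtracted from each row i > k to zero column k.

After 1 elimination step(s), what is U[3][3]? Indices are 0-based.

U[3][3] = 18

k=0: U[0][0]=-1
  eliminate (1,0): mult=1, new row 1: (0, -3, 3, 4); set L[1][0]=1
  eliminate (2,0): mult=-4, new row 2: (0, 9, -5, -14); set L[2][0]=-4
  eliminate (3,0): mult=-3, new row 3: (0, -6, -6, 18); set L[3][0]=-3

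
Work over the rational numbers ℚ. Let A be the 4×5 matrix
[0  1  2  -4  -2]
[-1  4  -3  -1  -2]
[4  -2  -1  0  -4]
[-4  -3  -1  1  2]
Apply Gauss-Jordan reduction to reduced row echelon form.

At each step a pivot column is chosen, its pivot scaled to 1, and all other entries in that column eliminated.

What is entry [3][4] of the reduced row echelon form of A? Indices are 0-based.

pivot(0,0): swap R0↔R1
pivot(0,0)=-1: scale R0 → (1, -4, 3, 1, 2)
  clear (2,0): R2 −= (4)R0 → (0, 14, -13, -4, -12)
  clear (3,0): R3 −= (-4)R0 → (0, -19, 11, 5, 10)
pivot(1,1)=1: scale R1 → (0, 1, 2, -4, -2)
  clear (0,1): R0 −= (-4)R1 → (1, 0, 11, -15, -6)
  clear (2,1): R2 −= (14)R1 → (0, 0, -41, 52, 16)
  clear (3,1): R3 −= (-19)R1 → (0, 0, 49, -71, -28)
pivot(2,2)=-41: scale R2 → (0, 0, 1, -52/41, -16/41)
  clear (0,2): R0 −= (11)R2 → (1, 0, 0, -43/41, -70/41)
  clear (1,2): R1 −= (2)R2 → (0, 1, 0, -60/41, -50/41)
  clear (3,2): R3 −= (49)R2 → (0, 0, 0, -363/41, -364/41)
pivot(3,3)=-363/41: scale R3 → (0, 0, 0, 1, 364/363)
  clear (0,3): R0 −= (-43/41)R3 → (1, 0, 0, 0, -238/363)
  clear (1,3): R1 −= (-60/41)R3 → (0, 1, 0, 0, 30/121)
  clear (2,3): R2 −= (-52/41)R3 → (0, 0, 1, 0, 320/363)

M[3][4] = 364/363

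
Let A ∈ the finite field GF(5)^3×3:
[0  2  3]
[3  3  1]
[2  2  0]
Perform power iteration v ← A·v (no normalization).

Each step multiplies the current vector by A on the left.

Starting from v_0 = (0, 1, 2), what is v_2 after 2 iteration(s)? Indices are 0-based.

v_2 = (1, 1, 1)

v_0 = (0, 1, 2).
v_1 = A·v_0 = (3, 0, 2).
v_2 = A·v_1 = (1, 1, 1).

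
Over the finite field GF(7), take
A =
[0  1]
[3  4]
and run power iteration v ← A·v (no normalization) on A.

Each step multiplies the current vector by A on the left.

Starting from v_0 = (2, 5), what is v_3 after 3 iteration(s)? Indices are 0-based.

v_3 = (0, 1)

v_0 = (2, 5).
v_1 = A·v_0 = (5, 5).
v_2 = A·v_1 = (5, 0).
v_3 = A·v_2 = (0, 1).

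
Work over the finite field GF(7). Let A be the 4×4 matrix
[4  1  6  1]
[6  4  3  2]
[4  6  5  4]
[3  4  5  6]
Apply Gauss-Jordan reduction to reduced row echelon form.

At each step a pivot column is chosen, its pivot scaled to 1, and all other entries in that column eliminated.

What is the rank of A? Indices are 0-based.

[1] R0 /= 4  ⇒  (1, 2, 5, 2)
     R1 -= 6·R0  ⇒  (0, 6, 1, 4)
     R2 -= 4·R0  ⇒  (0, 5, 6, 3)
     R3 -= 3·R0  ⇒  (0, 5, 4, 0)
[2] R1 /= 6  ⇒  (0, 1, 6, 3)
     R0 -= 2·R1  ⇒  (1, 0, 0, 3)
     R2 -= 5·R1  ⇒  (0, 0, 4, 2)
     R3 -= 5·R1  ⇒  (0, 0, 2, 6)
[3] R2 /= 4  ⇒  (0, 0, 1, 4)
     R1 -= 6·R2  ⇒  (0, 1, 0, 0)
     R3 -= 2·R2  ⇒  (0, 0, 0, 5)
[4] R3 /= 5  ⇒  (0, 0, 0, 1)
     R0 -= 3·R3  ⇒  (1, 0, 0, 0)
     R2 -= 4·R3  ⇒  (0, 0, 1, 0)

rank = 4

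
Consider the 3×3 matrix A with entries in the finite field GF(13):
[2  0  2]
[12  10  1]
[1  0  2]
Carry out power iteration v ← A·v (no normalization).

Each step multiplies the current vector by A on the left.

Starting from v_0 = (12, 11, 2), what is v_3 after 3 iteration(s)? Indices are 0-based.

v_0 = (12, 11, 2).
v_1 = A·v_0 = (2, 9, 3).
v_2 = A·v_1 = (10, 0, 8).
v_3 = A·v_2 = (10, 11, 0).

v_3 = (10, 11, 0)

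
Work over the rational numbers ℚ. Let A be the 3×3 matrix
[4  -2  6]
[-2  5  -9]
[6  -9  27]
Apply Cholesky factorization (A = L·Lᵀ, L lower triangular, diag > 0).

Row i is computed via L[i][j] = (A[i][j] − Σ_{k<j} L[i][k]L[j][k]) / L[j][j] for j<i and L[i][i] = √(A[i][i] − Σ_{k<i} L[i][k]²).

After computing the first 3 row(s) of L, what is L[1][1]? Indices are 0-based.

Step 1: L[0][0] = √(4) = 2.
  L[1][0] = (-2) / L[0][0] = -1.
Step 2: L[1][1] = √(4) = 2.
  L[2][0] = (6) / L[0][0] = 3.
  L[2][1] = (-6) / L[1][1] = -3.
Step 3: L[2][2] = √(9) = 3.

L[1][1] = 2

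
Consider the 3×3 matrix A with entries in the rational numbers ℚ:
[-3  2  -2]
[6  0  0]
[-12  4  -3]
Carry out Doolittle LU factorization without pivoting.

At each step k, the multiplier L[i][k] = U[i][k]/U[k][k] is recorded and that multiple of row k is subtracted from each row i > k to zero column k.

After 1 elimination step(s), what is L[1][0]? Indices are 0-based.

L[1][0] = -2

[col 0] pivot -3
  R1 -= -2*R0 → (0, 4, -4)  (L[1][0] := -2)
  R2 -= 4*R0 → (0, -4, 5)  (L[2][0] := 4)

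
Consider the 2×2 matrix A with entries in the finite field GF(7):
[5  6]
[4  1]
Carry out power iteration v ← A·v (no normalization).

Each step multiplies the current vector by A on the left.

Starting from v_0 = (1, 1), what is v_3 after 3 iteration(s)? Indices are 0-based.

v_0 = (1, 1).
v_1 = A·v_0 = (4, 5).
v_2 = A·v_1 = (1, 0).
v_3 = A·v_2 = (5, 4).

v_3 = (5, 4)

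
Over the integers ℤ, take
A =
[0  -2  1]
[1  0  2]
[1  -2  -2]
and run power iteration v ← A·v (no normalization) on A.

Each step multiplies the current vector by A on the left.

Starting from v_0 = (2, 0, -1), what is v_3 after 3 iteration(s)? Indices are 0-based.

v_3 = (-23, -14, 8)

v_0 = (2, 0, -1).
v_1 = A·v_0 = (-1, 0, 4).
v_2 = A·v_1 = (4, 7, -9).
v_3 = A·v_2 = (-23, -14, 8).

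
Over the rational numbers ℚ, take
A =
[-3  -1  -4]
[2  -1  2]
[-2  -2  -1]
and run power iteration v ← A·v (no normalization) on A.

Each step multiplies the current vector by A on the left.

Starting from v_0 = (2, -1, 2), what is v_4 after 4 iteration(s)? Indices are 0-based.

v_0 = (2, -1, 2).
v_1 = A·v_0 = (-13, 9, -4).
v_2 = A·v_1 = (46, -43, 12).
v_3 = A·v_2 = (-143, 159, -18).
v_4 = A·v_3 = (342, -481, -14).

v_4 = (342, -481, -14)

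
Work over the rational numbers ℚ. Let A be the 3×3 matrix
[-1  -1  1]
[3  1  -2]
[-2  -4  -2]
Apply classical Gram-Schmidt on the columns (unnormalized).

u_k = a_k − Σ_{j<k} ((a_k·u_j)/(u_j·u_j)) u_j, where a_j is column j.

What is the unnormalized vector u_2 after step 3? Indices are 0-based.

u_2 = (25/27, 5/27, -5/27)

Step 1: u_0 = a_0 = (-1, 3, -2).
Step 2: u_1 = a_1 − (6/7)·u_0 = (-1/7, -11/7, -16/7).
Step 3: u_2 = a_2 − (-3/14)·u_0 − (53/54)·u_1 = (25/27, 5/27, -5/27).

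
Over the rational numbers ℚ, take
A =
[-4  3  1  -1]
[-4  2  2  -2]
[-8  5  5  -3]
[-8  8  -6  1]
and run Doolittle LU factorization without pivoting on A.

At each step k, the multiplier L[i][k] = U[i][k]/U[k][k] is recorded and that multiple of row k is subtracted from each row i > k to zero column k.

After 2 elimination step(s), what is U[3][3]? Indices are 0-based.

U[3][3] = 1

Step 1: pivot at (0,0) is -4.
  row1 ← row1 − (1)·row0  ⇒  L[1][0]=1, U row1=(0, -1, 1, -1)
  row2 ← row2 − (2)·row0  ⇒  L[2][0]=2, U row2=(0, -1, 3, -1)
  row3 ← row3 − (2)·row0  ⇒  L[3][0]=2, U row3=(0, 2, -8, 3)
Step 2: pivot at (1,1) is -1.
  row2 ← row2 − (1)·row1  ⇒  L[2][1]=1, U row2=(0, 0, 2, 0)
  row3 ← row3 − (-2)·row1  ⇒  L[3][1]=-2, U row3=(0, 0, -6, 1)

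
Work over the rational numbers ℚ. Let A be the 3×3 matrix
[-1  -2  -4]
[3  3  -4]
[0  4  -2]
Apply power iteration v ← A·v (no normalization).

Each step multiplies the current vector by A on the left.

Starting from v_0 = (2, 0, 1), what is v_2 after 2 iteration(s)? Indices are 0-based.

v_0 = (2, 0, 1).
v_1 = A·v_0 = (-6, 2, -2).
v_2 = A·v_1 = (10, -4, 12).

v_2 = (10, -4, 12)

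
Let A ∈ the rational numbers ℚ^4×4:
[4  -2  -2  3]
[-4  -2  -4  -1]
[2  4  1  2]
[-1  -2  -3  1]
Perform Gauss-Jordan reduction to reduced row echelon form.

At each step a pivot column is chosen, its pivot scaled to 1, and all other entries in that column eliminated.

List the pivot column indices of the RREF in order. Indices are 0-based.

pivot(0,0)=4: scale R0 → (1, -1/2, -1/2, 3/4)
  clear (1,0): R1 −= (-4)R0 → (0, -4, -6, 2)
  clear (2,0): R2 −= (2)R0 → (0, 5, 2, 1/2)
  clear (3,0): R3 −= (-1)R0 → (0, -5/2, -7/2, 7/4)
pivot(1,1)=-4: scale R1 → (0, 1, 3/2, -1/2)
  clear (0,1): R0 −= (-1/2)R1 → (1, 0, 1/4, 1/2)
  clear (2,1): R2 −= (5)R1 → (0, 0, -11/2, 3)
  clear (3,1): R3 −= (-5/2)R1 → (0, 0, 1/4, 1/2)
pivot(2,2)=-11/2: scale R2 → (0, 0, 1, -6/11)
  clear (0,2): R0 −= (1/4)R2 → (1, 0, 0, 7/11)
  clear (1,2): R1 −= (3/2)R2 → (0, 1, 0, 7/22)
  clear (3,2): R3 −= (1/4)R2 → (0, 0, 0, 7/11)
pivot(3,3)=7/11: scale R3 → (0, 0, 0, 1)
  clear (0,3): R0 −= (7/11)R3 → (1, 0, 0, 0)
  clear (1,3): R1 −= (7/22)R3 → (0, 1, 0, 0)
  clear (2,3): R2 −= (-6/11)R3 → (0, 0, 1, 0)

pivot columns: 0, 1, 2, 3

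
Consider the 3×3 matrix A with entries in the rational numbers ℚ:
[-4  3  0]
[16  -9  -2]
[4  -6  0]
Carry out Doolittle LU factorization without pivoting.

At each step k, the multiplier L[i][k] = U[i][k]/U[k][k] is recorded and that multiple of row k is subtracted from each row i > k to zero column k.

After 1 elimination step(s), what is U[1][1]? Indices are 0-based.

U[1][1] = 3

Step 1: pivot at (0,0) is -4.
  row1 ← row1 − (-4)·row0  ⇒  L[1][0]=-4, U row1=(0, 3, -2)
  row2 ← row2 − (-1)·row0  ⇒  L[2][0]=-1, U row2=(0, -3, 0)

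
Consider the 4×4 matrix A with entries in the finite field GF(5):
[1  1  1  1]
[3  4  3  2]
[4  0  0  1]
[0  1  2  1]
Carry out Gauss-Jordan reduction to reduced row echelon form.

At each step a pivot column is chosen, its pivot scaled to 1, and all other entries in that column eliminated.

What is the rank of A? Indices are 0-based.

pivot(0,0)=1: scale R0 → (1, 1, 1, 1)
  clear (1,0): R1 −= (3)R0 → (0, 1, 0, 4)
  clear (2,0): R2 −= (4)R0 → (0, 1, 1, 2)
pivot(1,1)=1: scale R1 → (0, 1, 0, 4)
  clear (0,1): R0 −= (1)R1 → (1, 0, 1, 2)
  clear (2,1): R2 −= (1)R1 → (0, 0, 1, 3)
  clear (3,1): R3 −= (1)R1 → (0, 0, 2, 2)
pivot(2,2)=1: scale R2 → (0, 0, 1, 3)
  clear (0,2): R0 −= (1)R2 → (1, 0, 0, 4)
  clear (3,2): R3 −= (2)R2 → (0, 0, 0, 1)
pivot(3,3)=1: scale R3 → (0, 0, 0, 1)
  clear (0,3): R0 −= (4)R3 → (1, 0, 0, 0)
  clear (1,3): R1 −= (4)R3 → (0, 1, 0, 0)
  clear (2,3): R2 −= (3)R3 → (0, 0, 1, 0)

rank = 4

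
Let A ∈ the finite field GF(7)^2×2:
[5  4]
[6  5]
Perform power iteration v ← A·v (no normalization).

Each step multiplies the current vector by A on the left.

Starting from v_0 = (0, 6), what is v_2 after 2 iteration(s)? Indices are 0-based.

v_0 = (0, 6).
v_1 = A·v_0 = (3, 2).
v_2 = A·v_1 = (2, 0).

v_2 = (2, 0)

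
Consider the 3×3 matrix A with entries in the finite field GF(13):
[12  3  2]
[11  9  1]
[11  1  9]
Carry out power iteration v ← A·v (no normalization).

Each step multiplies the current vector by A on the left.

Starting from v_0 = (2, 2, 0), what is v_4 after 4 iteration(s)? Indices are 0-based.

v_4 = (12, 2, 0)

v_0 = (2, 2, 0).
v_1 = A·v_0 = (4, 1, 11).
v_2 = A·v_1 = (8, 12, 1).
v_3 = A·v_2 = (4, 2, 5).
v_4 = A·v_3 = (12, 2, 0).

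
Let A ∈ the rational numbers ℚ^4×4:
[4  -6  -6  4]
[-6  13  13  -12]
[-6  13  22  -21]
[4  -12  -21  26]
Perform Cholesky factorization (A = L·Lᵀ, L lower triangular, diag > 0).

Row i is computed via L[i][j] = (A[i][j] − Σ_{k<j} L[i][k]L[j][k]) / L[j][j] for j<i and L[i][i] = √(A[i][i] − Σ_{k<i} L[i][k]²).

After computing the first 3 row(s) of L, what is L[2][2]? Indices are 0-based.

L[2][2] = 3

Step 1: L[0][0] = √(4) = 2.
  L[1][0] = (-6) / L[0][0] = -3.
Step 2: L[1][1] = √(4) = 2.
  L[2][0] = (-6) / L[0][0] = -3.
  L[2][1] = (4) / L[1][1] = 2.
Step 3: L[2][2] = √(9) = 3.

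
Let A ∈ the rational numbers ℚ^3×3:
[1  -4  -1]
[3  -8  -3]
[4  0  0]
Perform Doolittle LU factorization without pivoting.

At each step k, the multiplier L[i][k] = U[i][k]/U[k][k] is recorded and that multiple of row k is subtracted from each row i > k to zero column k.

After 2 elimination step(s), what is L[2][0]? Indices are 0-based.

L[2][0] = 4

[col 0] pivot 1
  R1 -= 3*R0 → (0, 4, 0)  (L[1][0] := 3)
  R2 -= 4*R0 → (0, 16, 4)  (L[2][0] := 4)
[col 1] pivot 4
  R2 -= 4*R1 → (0, 0, 4)  (L[2][1] := 4)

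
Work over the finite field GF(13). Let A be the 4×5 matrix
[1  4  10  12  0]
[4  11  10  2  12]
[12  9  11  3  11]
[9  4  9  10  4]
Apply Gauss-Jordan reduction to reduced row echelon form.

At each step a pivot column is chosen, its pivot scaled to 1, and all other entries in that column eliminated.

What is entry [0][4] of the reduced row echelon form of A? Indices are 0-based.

M[0][4] = 1

[1] R0 /= 1  ⇒  (1, 4, 10, 12, 0)
     R1 -= 4·R0  ⇒  (0, 8, 9, 6, 12)
     R2 -= 12·R0  ⇒  (0, 0, 8, 2, 11)
     R3 -= 9·R0  ⇒  (0, 7, 10, 6, 4)
[2] R1 /= 8  ⇒  (0, 1, 6, 4, 8)
     R0 -= 4·R1  ⇒  (1, 0, 12, 9, 7)
     R3 -= 7·R1  ⇒  (0, 0, 7, 4, 0)
[3] R2 /= 8  ⇒  (0, 0, 1, 10, 3)
     R0 -= 12·R2  ⇒  (1, 0, 0, 6, 10)
     R1 -= 6·R2  ⇒  (0, 1, 0, 9, 3)
     R3 -= 7·R2  ⇒  (0, 0, 0, 12, 5)
[4] R3 /= 12  ⇒  (0, 0, 0, 1, 8)
     R0 -= 6·R3  ⇒  (1, 0, 0, 0, 1)
     R1 -= 9·R3  ⇒  (0, 1, 0, 0, 9)
     R2 -= 10·R3  ⇒  (0, 0, 1, 0, 1)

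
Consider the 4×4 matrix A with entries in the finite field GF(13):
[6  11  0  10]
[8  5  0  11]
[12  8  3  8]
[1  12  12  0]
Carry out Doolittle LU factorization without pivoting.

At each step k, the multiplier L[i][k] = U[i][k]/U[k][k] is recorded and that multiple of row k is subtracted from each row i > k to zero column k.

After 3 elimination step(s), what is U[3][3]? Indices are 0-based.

U[3][3] = 1

Step 1: pivot at (0,0) is 6.
  row1 ← row1 − (10)·row0  ⇒  L[1][0]=10, U row1=(0, 12, 0, 2)
  row2 ← row2 − (2)·row0  ⇒  L[2][0]=2, U row2=(0, 12, 3, 1)
  row3 ← row3 − (11)·row0  ⇒  L[3][0]=11, U row3=(0, 8, 12, 7)
Step 2: pivot at (1,1) is 12.
  row2 ← row2 − (1)·row1  ⇒  L[2][1]=1, U row2=(0, 0, 3, 12)
  row3 ← row3 − (5)·row1  ⇒  L[3][1]=5, U row3=(0, 0, 12, 10)
Step 3: pivot at (2,2) is 3.
  row3 ← row3 − (4)·row2  ⇒  L[3][2]=4, U row3=(0, 0, 0, 1)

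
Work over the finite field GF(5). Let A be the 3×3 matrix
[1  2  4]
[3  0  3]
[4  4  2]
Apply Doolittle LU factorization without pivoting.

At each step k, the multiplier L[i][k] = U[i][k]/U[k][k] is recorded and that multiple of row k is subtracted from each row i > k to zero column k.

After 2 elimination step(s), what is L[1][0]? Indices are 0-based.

L[1][0] = 3

Step 1: pivot at (0,0) is 1.
  row1 ← row1 − (3)·row0  ⇒  L[1][0]=3, U row1=(0, 4, 1)
  row2 ← row2 − (4)·row0  ⇒  L[2][0]=4, U row2=(0, 1, 1)
Step 2: pivot at (1,1) is 4.
  row2 ← row2 − (4)·row1  ⇒  L[2][1]=4, U row2=(0, 0, 2)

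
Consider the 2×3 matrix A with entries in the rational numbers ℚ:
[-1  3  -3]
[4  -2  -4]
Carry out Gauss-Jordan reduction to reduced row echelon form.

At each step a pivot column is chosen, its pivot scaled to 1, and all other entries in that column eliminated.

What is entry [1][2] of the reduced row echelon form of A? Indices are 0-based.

pivot(0,0)=-1: scale R0 → (1, -3, 3)
  clear (1,0): R1 −= (4)R0 → (0, 10, -16)
pivot(1,1)=10: scale R1 → (0, 1, -8/5)
  clear (0,1): R0 −= (-3)R1 → (1, 0, -9/5)

M[1][2] = -8/5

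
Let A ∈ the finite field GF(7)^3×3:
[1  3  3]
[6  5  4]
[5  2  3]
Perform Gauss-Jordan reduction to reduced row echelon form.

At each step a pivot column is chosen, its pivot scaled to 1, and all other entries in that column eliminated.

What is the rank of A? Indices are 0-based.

rank = 3

step 1: normalize row 0 (÷1) = (1, 3, 3)
  row 1: subtract 6×row0 = (0, 1, 0)
  row 2: subtract 5×row0 = (0, 1, 2)
step 2: normalize row 1 (÷1) = (0, 1, 0)
  row 0: subtract 3×row1 = (1, 0, 3)
  row 2: subtract 1×row1 = (0, 0, 2)
step 3: normalize row 2 (÷2) = (0, 0, 1)
  row 0: subtract 3×row2 = (1, 0, 0)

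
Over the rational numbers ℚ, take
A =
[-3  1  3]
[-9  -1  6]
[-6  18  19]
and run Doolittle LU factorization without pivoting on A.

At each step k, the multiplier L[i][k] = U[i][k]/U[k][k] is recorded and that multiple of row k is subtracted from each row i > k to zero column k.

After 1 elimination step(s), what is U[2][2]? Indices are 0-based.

Step 1: pivot at (0,0) is -3.
  row1 ← row1 − (3)·row0  ⇒  L[1][0]=3, U row1=(0, -4, -3)
  row2 ← row2 − (2)·row0  ⇒  L[2][0]=2, U row2=(0, 16, 13)

U[2][2] = 13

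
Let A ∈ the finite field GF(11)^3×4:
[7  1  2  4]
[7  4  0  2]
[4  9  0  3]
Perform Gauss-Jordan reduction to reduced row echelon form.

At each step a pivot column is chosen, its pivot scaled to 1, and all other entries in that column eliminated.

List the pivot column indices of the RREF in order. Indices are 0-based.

pivot columns: 0, 1, 2

[1] R0 /= 7  ⇒  (1, 8, 5, 10)
     R1 -= 7·R0  ⇒  (0, 3, 9, 9)
     R2 -= 4·R0  ⇒  (0, 10, 2, 7)
[2] R1 /= 3  ⇒  (0, 1, 3, 3)
     R0 -= 8·R1  ⇒  (1, 0, 3, 8)
     R2 -= 10·R1  ⇒  (0, 0, 5, 10)
[3] R2 /= 5  ⇒  (0, 0, 1, 2)
     R0 -= 3·R2  ⇒  (1, 0, 0, 2)
     R1 -= 3·R2  ⇒  (0, 1, 0, 8)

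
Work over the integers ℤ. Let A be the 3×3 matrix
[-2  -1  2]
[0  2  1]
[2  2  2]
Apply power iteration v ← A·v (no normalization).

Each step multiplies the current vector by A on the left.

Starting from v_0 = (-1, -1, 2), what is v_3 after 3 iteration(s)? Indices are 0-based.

v_0 = (-1, -1, 2).
v_1 = A·v_0 = (7, 0, 0).
v_2 = A·v_1 = (-14, 0, 14).
v_3 = A·v_2 = (56, 14, 0).

v_3 = (56, 14, 0)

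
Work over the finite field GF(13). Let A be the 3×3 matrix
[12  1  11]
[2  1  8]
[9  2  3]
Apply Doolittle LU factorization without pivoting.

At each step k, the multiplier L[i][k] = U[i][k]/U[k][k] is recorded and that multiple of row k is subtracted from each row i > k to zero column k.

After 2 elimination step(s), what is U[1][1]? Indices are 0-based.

U[1][1] = 3

k=0: U[0][0]=12
  eliminate (1,0): mult=11, new row 1: (0, 3, 4); set L[1][0]=11
  eliminate (2,0): mult=4, new row 2: (0, 11, 11); set L[2][0]=4
k=1: U[1][1]=3
  eliminate (2,1): mult=8, new row 2: (0, 0, 5); set L[2][1]=8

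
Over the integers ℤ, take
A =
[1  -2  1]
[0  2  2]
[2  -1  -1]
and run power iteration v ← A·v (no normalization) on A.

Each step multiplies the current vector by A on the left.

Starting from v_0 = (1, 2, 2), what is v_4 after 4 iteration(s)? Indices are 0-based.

v_4 = (-109, -68, -68)

v_0 = (1, 2, 2).
v_1 = A·v_0 = (-1, 8, -2).
v_2 = A·v_1 = (-19, 12, -8).
v_3 = A·v_2 = (-51, 8, -42).
v_4 = A·v_3 = (-109, -68, -68).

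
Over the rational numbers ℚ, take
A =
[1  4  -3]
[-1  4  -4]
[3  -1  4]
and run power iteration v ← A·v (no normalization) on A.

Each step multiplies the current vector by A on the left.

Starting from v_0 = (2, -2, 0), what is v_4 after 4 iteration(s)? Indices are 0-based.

v_4 = (-1422, -562, -1120)

v_0 = (2, -2, 0).
v_1 = A·v_0 = (-6, -10, 8).
v_2 = A·v_1 = (-70, -66, 24).
v_3 = A·v_2 = (-406, -290, -48).
v_4 = A·v_3 = (-1422, -562, -1120).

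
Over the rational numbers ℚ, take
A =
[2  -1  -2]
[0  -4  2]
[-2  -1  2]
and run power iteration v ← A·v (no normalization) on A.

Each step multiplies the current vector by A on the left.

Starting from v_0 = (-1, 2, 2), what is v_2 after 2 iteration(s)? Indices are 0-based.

v_2 = (-20, 24, 28)

v_0 = (-1, 2, 2).
v_1 = A·v_0 = (-8, -4, 4).
v_2 = A·v_1 = (-20, 24, 28).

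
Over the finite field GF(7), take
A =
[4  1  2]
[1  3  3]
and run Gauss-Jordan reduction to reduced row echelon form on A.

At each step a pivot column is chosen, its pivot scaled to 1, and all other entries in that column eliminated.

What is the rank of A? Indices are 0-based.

rank = 2

pivot(0,0)=4: scale R0 → (1, 2, 4)
  clear (1,0): R1 −= (1)R0 → (0, 1, 6)
pivot(1,1)=1: scale R1 → (0, 1, 6)
  clear (0,1): R0 −= (2)R1 → (1, 0, 6)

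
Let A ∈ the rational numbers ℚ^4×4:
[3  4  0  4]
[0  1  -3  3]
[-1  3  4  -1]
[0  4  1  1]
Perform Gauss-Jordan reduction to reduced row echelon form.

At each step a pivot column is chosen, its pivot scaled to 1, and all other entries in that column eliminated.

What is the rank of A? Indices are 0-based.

step 1: normalize row 0 (÷3) = (1, 4/3, 0, 4/3)
  row 2: subtract -1×row0 = (0, 13/3, 4, 1/3)
step 2: normalize row 1 (÷1) = (0, 1, -3, 3)
  row 0: subtract 4/3×row1 = (1, 0, 4, -8/3)
  row 2: subtract 13/3×row1 = (0, 0, 17, -38/3)
  row 3: subtract 4×row1 = (0, 0, 13, -11)
step 3: normalize row 2 (÷17) = (0, 0, 1, -38/51)
  row 0: subtract 4×row2 = (1, 0, 0, 16/51)
  row 1: subtract -3×row2 = (0, 1, 0, 13/17)
  row 3: subtract 13×row2 = (0, 0, 0, -67/51)
step 4: normalize row 3 (÷-67/51) = (0, 0, 0, 1)
  row 0: subtract 16/51×row3 = (1, 0, 0, 0)
  row 1: subtract 13/17×row3 = (0, 1, 0, 0)
  row 2: subtract -38/51×row3 = (0, 0, 1, 0)

rank = 4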